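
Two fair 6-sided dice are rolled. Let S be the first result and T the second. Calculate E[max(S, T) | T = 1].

7/2

Outcomes with T = 1: (1,1), (2,1), (3,1), (4,1), (5,1), (6,1), each with probability 1/36.
E[max(S, T) | T = 1] = (1 + 2 + 3 + 4 + 5 + 6) / 6 = 7/2.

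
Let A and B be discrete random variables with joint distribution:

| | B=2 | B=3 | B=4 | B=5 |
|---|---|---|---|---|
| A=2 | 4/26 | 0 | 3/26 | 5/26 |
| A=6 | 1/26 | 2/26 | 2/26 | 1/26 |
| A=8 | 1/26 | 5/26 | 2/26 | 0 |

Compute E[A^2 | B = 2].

P(B = 2) = 3/13.
Σ A^2·P over the event = 4·(4/26) + 36·(1/26) + 64·(1/26) = 58/13.
E[A^2 | B = 2] = (58/13) / (3/13) = 58/3.

58/3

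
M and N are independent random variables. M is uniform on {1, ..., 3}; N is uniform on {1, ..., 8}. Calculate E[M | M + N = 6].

2

Outcomes with M + N = 6: (1,5), (2,4), (3,3), each with probability 1/24.
E[M | M + N = 6] = (1 + 2 + 3) / 3 = 2.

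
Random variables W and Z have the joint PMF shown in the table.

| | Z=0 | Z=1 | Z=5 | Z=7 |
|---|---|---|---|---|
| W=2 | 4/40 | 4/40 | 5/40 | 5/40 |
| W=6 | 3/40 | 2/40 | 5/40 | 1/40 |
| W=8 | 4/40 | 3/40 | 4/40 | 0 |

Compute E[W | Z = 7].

8/3

P(Z = 7) = 3/20.
Σ W·P over the event = 2·(5/40) + 6·(1/40) = 2/5.
E[W | Z = 7] = (2/5) / (3/20) = 8/3.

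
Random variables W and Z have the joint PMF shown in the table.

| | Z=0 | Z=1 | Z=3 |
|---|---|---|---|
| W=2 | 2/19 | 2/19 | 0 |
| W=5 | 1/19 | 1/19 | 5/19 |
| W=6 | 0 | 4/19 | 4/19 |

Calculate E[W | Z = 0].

P(Z = 0) = 3/19.
Summing W·P(W=x,Z=y) over the conditioning event gives 9/19.
E[W | Z = 0] = (9/19) / (3/19) = 3.

3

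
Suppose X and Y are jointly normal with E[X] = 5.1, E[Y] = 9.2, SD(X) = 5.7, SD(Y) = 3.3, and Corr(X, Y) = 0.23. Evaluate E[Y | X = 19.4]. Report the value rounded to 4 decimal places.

11.1042

For a bivariate normal, E[Y | X=x] = μ_Y + ρ·(σ_Y/σ_X)·(x − μ_X).
E[Y | X=19.4] = 9.2 + (0.23)·(3.3/5.7)·(19.4 − (5.1)) = 9.2 + (0.13316)·(14.3) = 11.1042.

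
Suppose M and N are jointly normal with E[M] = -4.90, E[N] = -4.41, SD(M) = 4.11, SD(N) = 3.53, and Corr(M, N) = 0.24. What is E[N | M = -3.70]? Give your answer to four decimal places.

-4.1626

E[N | M=x] = μ_N + ρ(σ_N/σ_M)(x − μ_M) for jointly normal variables.
E[N | M=-3.70] = -4.41 + (0.24)·(3.53/4.11)·(-3.70 − (-4.90)) = -4.41 + (0.20613)·(1.2) = -4.1626.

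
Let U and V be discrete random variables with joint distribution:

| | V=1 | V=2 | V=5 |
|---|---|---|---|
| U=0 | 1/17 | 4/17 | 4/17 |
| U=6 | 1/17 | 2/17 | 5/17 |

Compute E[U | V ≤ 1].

P(V ≤ 1) = 2/17.
Σ U·P over the event = 0·(1/17) + 6·(1/17) = 6/17.
E[U | V ≤ 1] = (6/17) / (2/17) = 3.

3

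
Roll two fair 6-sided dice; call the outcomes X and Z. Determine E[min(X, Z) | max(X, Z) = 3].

9/5

Outcomes with max(X, Z) = 3: (1,3), (2,3), (3,1), (3,2), (3,3), each with probability 1/36.
E[min(X, Z) | max(X, Z) = 3] = (1 + 2 + 1 + 2 + 3) / 5 = 9/5.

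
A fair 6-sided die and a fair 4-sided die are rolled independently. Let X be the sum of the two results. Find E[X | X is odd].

P(X is odd) = 1/2.
Σ over the event: 3·1/12 + 5·1/6 + 7·1/6 + 9·1/12 = 3.
E[X | X is odd] = (3) / (1/2) = 6.

6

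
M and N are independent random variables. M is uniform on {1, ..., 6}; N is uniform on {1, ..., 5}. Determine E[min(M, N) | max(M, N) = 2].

4/3

Outcomes with max(M, N) = 2: (1,2), (2,1), (2,2), each with probability 1/30.
E[min(M, N) | max(M, N) = 2] = (1 + 1 + 2) / 3 = 4/3.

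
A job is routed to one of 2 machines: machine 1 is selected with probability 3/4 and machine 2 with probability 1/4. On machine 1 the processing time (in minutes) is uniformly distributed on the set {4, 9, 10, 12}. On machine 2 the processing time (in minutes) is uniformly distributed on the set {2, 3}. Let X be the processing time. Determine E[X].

E[X | machine 1] = (4+9+10+12)/4 = 35/4.
E[X | machine 2] = (2+3)/2 = 5/2.
By the law of total expectation,
E[X] = (3/4)·(35/4) + (1/4)·(5/2) = 115/16.

115/16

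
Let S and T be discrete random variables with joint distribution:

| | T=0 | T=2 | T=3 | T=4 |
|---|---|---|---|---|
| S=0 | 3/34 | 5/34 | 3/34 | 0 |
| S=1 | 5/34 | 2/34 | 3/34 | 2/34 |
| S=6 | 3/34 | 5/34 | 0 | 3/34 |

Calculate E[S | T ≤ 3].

2

P(T ≤ 3) = 29/34.
Summing S·P(S=x,T=y) over the conditioning event gives 29/17.
E[S | T ≤ 3] = (29/17) / (29/34) = 2.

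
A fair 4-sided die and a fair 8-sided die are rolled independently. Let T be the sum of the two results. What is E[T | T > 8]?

P(T > 8) = 5/16.
Σ over the event: 9·1/8 + 10·3/32 + 11·1/16 + 12·1/32 = 25/8.
E[T | T > 8] = (25/8) / (5/16) = 10.

10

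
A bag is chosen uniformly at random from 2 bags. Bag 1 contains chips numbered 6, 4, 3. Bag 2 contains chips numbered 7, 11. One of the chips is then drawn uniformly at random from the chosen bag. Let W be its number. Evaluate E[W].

E[W | bag 1] = (6+4+3)/3 = 13/3.
E[W | bag 2] = (7+11)/2 = 9.
E[W] = (1/2)·(13/3) + (1/2)·(9) = 20/3.

20/3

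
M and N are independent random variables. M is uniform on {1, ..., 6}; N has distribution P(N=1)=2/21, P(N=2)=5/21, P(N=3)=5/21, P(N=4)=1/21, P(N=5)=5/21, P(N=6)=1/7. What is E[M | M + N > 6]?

323/74

P(M + N > 6) = 37/63.
Summing M·P(x,y) over outcomes with M + N > 6 gives 323/126.
E[M | M + N > 6] = (323/126) / (37/63) = 323/74.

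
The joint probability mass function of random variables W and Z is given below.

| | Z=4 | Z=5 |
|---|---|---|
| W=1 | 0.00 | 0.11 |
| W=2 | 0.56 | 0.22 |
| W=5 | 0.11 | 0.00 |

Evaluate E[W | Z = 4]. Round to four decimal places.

P(Z = 4) = 0.67.
Σ W·P over the event = 2·(0.56) + 5·(0.11) = 1.67.
E[W | Z = 4] = (1.67) / (0.67) = 2.4925.

2.4925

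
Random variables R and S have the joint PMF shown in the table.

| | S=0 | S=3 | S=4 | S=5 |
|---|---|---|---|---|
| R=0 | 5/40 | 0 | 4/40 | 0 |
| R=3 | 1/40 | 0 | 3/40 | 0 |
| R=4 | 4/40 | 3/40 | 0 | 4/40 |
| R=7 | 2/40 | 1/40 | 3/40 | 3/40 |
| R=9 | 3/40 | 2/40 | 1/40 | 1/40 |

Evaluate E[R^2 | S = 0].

P(S = 0) = 3/8.
Σ R^2·P over the event = 0·(5/40) + 9·(1/40) + 16·(4/40) + 49·(2/40) + 81·(3/40) = 207/20.
E[R^2 | S = 0] = (207/20) / (3/8) = 138/5.

138/5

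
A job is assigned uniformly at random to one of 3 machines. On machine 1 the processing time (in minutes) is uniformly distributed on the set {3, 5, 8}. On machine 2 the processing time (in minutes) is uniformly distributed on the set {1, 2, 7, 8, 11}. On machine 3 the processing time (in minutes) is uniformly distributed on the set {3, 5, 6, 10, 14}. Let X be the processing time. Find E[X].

281/45

E[X | machine 1] = (3+5+8)/3 = 16/3.
E[X | machine 2] = (1+2+7+8+11)/5 = 29/5.
E[X | machine 3] = (3+5+6+10+14)/5 = 38/5.
E[X] = (1/3)·(16/3) + (1/3)·(29/5) + (1/3)·(38/5) = 281/45.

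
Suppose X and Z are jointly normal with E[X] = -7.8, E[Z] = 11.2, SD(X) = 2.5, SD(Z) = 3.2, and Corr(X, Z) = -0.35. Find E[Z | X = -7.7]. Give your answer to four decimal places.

For a bivariate normal, E[Z | X=x] = μ_Z + ρ·(σ_Z/σ_X)·(x − μ_X).
E[Z | X=-7.7] = 11.2 + (-0.35)·(3.2/2.5)·(-7.7 − (-7.8)) = 11.2 + (-0.448)·(0.1) = 11.1552.

11.1552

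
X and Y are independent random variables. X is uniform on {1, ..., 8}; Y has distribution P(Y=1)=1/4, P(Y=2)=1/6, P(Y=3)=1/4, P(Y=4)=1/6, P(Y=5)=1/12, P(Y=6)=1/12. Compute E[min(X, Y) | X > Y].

P(X > Y) = 61/96.
Summing min(X,Y)·P(x,y) over outcomes with X > Y gives 149/96.
E[min(X, Y) | X > Y] = (149/96) / (61/96) = 149/61.

149/61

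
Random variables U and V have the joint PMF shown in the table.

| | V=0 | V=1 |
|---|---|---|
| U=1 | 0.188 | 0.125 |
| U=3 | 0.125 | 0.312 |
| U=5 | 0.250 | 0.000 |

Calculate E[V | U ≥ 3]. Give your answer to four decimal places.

P(U ≥ 3) = 0.687.
Σ V·P over the event = 0·(0.125) + 1·(0.312) + 0·(0.250) = 0.312.
E[V | U ≥ 3] = (0.312) / (0.687) = 0.4541.

0.4541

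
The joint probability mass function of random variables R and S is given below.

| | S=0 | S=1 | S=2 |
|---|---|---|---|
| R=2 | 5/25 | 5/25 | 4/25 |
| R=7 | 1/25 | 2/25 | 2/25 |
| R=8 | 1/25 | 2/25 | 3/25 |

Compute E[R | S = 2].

46/9

P(S = 2) = 9/25.
Σ R·P over the event = 2·(4/25) + 7·(2/25) + 8·(3/25) = 46/25.
E[R | S = 2] = (46/25) / (9/25) = 46/9.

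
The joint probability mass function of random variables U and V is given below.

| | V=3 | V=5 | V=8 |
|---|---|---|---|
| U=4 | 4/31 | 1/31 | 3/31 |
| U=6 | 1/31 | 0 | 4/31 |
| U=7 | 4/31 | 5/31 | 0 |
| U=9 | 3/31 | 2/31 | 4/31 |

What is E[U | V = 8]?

72/11

P(V = 8) = 11/31.
Σ U·P over the event = 4·(3/31) + 6·(4/31) + 9·(4/31) = 72/31.
E[U | V = 8] = (72/31) / (11/31) = 72/11.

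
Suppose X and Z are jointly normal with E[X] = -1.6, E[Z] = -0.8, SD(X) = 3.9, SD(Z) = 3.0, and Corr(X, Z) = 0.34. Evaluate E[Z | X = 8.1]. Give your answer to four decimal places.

The regression of Z on X has slope ρ·σ_Z/σ_X and passes through (μ_X, μ_Z).
E[Z | X=8.1] = -0.8 + (0.34)·(3.0/3.9)·(8.1 − (-1.6)) = -0.8 + (0.26154)·(9.7) = 1.7369.

1.7369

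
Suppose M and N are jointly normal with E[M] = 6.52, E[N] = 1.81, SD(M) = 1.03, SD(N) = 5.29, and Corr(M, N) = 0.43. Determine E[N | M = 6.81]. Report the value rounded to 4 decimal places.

The regression of N on M has slope ρ·σ_N/σ_M and passes through (μ_M, μ_N).
E[N | M=6.81] = 1.81 + (0.43)·(5.29/1.03)·(6.81 − (6.52)) = 1.81 + (2.2084)·(0.29) = 2.4504.

2.4504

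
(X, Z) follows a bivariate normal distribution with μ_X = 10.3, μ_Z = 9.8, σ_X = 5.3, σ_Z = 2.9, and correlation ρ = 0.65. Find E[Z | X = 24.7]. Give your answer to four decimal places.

14.9215

For a bivariate normal, E[Z | X=x] = μ_Z + ρ·(σ_Z/σ_X)·(x − μ_X).
E[Z | X=24.7] = 9.8 + (0.65)·(2.9/5.3)·(24.7 − (10.3)) = 9.8 + (0.35566)·(14.4) = 14.9215.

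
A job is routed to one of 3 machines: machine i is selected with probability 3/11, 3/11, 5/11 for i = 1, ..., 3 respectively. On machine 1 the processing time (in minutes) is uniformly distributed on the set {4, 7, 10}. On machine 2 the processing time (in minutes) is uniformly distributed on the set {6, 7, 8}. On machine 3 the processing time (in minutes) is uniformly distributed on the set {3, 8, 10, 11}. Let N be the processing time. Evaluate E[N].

82/11

E[N | machine 1] = (4+7+10)/3 = 7.
E[N | machine 2] = (6+7+8)/3 = 7.
E[N | machine 3] = (3+8+10+11)/4 = 8.
E[N] = (3/11)·(7) + (3/11)·(7) + (5/11)·(8) = 82/11.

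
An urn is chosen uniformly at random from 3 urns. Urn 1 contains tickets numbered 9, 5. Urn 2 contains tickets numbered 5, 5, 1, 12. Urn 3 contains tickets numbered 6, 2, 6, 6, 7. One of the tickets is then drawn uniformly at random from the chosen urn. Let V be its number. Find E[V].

121/20

E[V | urn 1] = (9+5)/2 = 7.
E[V | urn 2] = (5+5+1+12)/4 = 23/4.
E[V | urn 3] = (6+2+6+6+7)/5 = 27/5.
By the law of total expectation,
E[V] = (1/3)·(7) + (1/3)·(23/4) + (1/3)·(27/5) = 121/20.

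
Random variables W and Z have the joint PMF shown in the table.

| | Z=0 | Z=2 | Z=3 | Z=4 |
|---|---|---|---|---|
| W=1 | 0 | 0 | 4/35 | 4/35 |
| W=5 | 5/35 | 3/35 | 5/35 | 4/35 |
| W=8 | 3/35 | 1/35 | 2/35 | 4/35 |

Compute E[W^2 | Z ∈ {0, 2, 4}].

34

P(Z ∈ {0, 2, 4}) = 24/35.
Σ W^2·P over the event = 1·(4/35) + 25·(5/35) + 25·(3/35) + 25·(4/35) + 64·(3/35) + 64·(1/35) + 64·(4/35) = 816/35.
E[W^2 | Z ∈ {0, 2, 4}] = (816/35) / (24/35) = 34.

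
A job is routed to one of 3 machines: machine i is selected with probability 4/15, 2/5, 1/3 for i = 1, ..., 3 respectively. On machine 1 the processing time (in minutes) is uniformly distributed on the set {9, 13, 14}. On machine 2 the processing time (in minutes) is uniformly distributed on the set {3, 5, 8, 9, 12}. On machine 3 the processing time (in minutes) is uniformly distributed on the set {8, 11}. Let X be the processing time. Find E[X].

E[X | machine 1] = (9+13+14)/3 = 12.
E[X | machine 2] = (3+5+8+9+12)/5 = 37/5.
E[X | machine 3] = (8+11)/2 = 19/2.
By the law of total expectation,
E[X] = (4/15)·(12) + (2/5)·(37/5) + (1/3)·(19/2) = 1399/150.

1399/150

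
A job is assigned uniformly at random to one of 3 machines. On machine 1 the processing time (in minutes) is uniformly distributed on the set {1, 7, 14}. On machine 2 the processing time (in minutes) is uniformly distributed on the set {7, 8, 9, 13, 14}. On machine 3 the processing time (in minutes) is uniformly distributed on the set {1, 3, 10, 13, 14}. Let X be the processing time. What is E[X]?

386/45

E[X | machine 1] = (1+7+14)/3 = 22/3.
E[X | machine 2] = (7+8+9+13+14)/5 = 51/5.
E[X | machine 3] = (1+3+10+13+14)/5 = 41/5.
E[X] = (1/3)·(22/3) + (1/3)·(51/5) + (1/3)·(41/5) = 386/45.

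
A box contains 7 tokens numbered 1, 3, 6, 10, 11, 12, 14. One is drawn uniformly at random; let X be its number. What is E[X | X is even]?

P(X is even) = 4/7.
Σ over the event: 6·1/7 + 10·1/7 + 12·1/7 + 14·1/7 = 6.
E[X | X is even] = (6) / (4/7) = 21/2.

21/2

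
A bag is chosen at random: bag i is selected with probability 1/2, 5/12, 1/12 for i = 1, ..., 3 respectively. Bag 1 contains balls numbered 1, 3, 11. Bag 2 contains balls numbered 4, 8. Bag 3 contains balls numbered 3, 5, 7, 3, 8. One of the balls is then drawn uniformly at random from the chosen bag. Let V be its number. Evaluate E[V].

E[V | bag 1] = (1+3+11)/3 = 5.
E[V | bag 2] = (4+8)/2 = 6.
E[V | bag 3] = (3+5+7+3+8)/5 = 26/5.
By the law of total expectation,
E[V] = (1/2)·(5) + (5/12)·(6) + (1/12)·(26/5) = 163/30.

163/30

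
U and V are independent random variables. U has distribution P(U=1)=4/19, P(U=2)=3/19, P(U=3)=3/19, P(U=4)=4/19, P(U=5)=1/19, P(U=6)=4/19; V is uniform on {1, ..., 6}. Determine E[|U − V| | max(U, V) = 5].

P(max(U, V) = 5) = 1/6.
Summing |U−V|·P(x,y) over outcomes with max(U, V) = 5 gives 15/38.
E[|U − V| | max(U, V) = 5] = (15/38) / (1/6) = 45/19.

45/19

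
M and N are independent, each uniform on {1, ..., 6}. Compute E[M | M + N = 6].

3

Outcomes with M + N = 6: (1,5), (2,4), (3,3), (4,2), (5,1), each with probability 1/36.
E[M | M + N = 6] = (1 + 2 + 3 + 4 + 5) / 5 = 3.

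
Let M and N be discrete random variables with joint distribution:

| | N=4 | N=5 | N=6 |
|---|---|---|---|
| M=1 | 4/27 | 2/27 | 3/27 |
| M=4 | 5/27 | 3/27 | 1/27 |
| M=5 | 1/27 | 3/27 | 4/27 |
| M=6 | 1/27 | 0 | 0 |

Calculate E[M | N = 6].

P(N = 6) = 8/27.
Σ M·P over the event = 1·(3/27) + 4·(1/27) + 5·(4/27) = 1.
E[M | N = 6] = (1) / (8/27) = 27/8.

27/8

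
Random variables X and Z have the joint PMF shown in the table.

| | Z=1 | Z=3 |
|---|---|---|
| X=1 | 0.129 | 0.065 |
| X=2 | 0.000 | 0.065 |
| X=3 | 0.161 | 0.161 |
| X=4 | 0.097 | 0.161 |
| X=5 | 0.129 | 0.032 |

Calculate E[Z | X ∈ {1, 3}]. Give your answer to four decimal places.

1.8760

P(X ∈ {1, 3}) = 0.516.
Σ Z·P over the event = 1·(0.129) + 3·(0.065) + 1·(0.161) + 3·(0.161) = 0.968.
E[Z | X ∈ {1, 3}] = (0.968) / (0.516) = 1.8760.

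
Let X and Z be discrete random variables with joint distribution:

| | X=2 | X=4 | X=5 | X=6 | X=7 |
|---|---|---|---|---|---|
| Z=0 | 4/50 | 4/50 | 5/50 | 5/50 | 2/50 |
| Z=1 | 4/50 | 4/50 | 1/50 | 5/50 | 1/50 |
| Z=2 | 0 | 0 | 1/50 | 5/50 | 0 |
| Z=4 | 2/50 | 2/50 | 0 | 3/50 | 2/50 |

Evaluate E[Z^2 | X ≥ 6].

P(X ≥ 6) = 23/50.
Summing Z^2·P(X=x,Z=y) over the conditioning event gives 53/25.
E[Z^2 | X ≥ 6] = (53/25) / (23/50) = 106/23.

106/23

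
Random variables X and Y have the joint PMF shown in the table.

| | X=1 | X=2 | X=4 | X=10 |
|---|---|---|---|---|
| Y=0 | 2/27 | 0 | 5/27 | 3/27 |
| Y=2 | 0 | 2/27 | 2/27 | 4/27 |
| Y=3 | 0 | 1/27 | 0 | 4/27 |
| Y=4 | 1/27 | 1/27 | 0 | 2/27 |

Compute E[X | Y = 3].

P(Y = 3) = 5/27.
Σ X·P over the event = 2·(1/27) + 10·(4/27) = 14/9.
E[X | Y = 3] = (14/9) / (5/27) = 42/5.

42/5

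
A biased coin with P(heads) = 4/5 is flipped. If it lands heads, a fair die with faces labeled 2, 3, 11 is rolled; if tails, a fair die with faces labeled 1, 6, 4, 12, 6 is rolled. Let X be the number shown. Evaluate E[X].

E[X | heads] = (2+3+11)/3 = 16/3.
E[X | tails] = (1+6+4+12+6)/5 = 29/5.
E[X] = (4/5)·(16/3) + (1/5)·(29/5) = 407/75.

407/75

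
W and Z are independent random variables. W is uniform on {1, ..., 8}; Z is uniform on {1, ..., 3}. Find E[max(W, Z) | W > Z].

P(W > Z) = 3/4.
Summing max(W,Z)·P(x,y) over outcomes with W > Z gives 49/12.
E[max(W, Z) | W > Z] = (49/12) / (3/4) = 49/9.

49/9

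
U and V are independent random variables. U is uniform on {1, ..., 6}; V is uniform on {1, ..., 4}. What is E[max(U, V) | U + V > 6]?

P(U + V > 6) = 5/12.
Summing max(U,V)·P(x,y) over outcomes with U + V > 6 gives 17/8.
E[max(U, V) | U + V > 6] = (17/8) / (5/12) = 51/10.

51/10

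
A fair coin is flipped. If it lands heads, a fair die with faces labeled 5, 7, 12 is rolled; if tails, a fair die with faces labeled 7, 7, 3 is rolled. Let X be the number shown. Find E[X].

E[X | heads] = (5+7+12)/3 = 8.
E[X | tails] = (7+7+3)/3 = 17/3.
E[X] = (1/2)·(8) + (1/2)·(17/3) = 41/6.

41/6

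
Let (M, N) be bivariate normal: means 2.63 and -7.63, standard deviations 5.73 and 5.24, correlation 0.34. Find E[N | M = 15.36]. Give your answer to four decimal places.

The regression of N on M has slope ρ·σ_N/σ_M and passes through (μ_M, μ_N).
E[N | M=15.36] = -7.63 + (0.34)·(5.24/5.73)·(15.36 − (2.63)) = -7.63 + (0.310925)·(12.73) = -3.6719.

-3.6719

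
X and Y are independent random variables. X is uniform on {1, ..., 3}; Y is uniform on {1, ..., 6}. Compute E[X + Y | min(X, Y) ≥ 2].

13/2

P(min(X, Y) ≥ 2) = 5/9.
Summing (X+Y)·P(x,y) over outcomes with min(X, Y) ≥ 2 gives 65/18.
E[X + Y | min(X, Y) ≥ 2] = (65/18) / (5/9) = 13/2.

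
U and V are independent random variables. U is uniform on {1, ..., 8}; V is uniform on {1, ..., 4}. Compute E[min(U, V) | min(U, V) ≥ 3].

41/12

P(min(U, V) ≥ 3) = 3/8.
Summing min(U,V)·P(x,y) over outcomes with min(U, V) ≥ 3 gives 41/32.
E[min(U, V) | min(U, V) ≥ 3] = (41/32) / (3/8) = 41/12.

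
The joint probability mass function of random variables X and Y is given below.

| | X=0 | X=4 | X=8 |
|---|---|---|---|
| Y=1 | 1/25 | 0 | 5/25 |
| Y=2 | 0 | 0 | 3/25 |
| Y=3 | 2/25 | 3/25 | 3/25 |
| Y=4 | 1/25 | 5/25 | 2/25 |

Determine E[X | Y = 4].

P(Y = 4) = 8/25.
Σ X·P over the event = 0·(1/25) + 4·(5/25) + 8·(2/25) = 36/25.
E[X | Y = 4] = (36/25) / (8/25) = 9/2.

9/2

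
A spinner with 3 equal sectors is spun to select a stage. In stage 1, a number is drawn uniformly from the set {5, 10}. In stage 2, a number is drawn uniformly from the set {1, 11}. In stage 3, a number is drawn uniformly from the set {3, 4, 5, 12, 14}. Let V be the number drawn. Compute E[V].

211/30

E[V | stage 1] = (5+10)/2 = 15/2.
E[V | stage 2] = (1+11)/2 = 6.
E[V | stage 3] = (3+4+5+12+14)/5 = 38/5.
By the law of total expectation,
E[V] = (1/3)·(15/2) + (1/3)·(6) + (1/3)·(38/5) = 211/30.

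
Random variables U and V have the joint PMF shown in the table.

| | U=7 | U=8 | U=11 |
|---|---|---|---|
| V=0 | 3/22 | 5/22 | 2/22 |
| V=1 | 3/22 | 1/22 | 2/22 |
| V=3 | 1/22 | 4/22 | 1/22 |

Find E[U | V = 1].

P(V = 1) = 3/11.
Σ U·P over the event = 7·(3/22) + 8·(1/22) + 11·(2/22) = 51/22.
E[U | V = 1] = (51/22) / (3/11) = 17/2.

17/2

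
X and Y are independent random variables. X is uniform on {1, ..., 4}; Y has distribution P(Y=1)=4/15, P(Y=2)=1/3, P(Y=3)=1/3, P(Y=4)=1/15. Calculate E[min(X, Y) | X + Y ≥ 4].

93/47

P(X + Y ≥ 4) = 47/60.
Summing min(X,Y)·P(x,y) over outcomes with X + Y ≥ 4 gives 31/20.
E[min(X, Y) | X + Y ≥ 4] = (31/20) / (47/60) = 93/47.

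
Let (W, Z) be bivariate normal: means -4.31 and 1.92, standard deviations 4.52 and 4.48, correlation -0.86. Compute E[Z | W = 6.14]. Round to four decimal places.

E[Z | W=x] = μ_Z + ρ(σ_Z/σ_W)(x − μ_W) for jointly normal variables.
E[Z | W=6.14] = 1.92 + (-0.86)·(4.48/4.52)·(6.14 − (-4.31)) = 1.92 + (-0.85239)·(10.45) = -6.9875.

-6.9875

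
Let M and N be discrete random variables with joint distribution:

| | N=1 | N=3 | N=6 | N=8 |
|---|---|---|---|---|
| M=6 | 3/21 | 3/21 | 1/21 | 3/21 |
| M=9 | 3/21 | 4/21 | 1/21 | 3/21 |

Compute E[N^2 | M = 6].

P(M = 6) = 10/21.
Σ N^2·P over the event = 1·(3/21) + 9·(3/21) + 36·(1/21) + 64·(3/21) = 86/7.
E[N^2 | M = 6] = (86/7) / (10/21) = 129/5.

129/5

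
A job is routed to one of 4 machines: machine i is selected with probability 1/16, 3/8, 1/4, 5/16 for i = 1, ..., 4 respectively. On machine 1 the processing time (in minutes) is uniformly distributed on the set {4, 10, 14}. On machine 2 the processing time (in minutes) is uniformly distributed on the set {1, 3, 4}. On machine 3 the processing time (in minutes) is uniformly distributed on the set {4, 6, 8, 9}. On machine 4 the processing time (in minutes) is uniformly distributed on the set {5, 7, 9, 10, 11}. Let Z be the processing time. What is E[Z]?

E[Z | machine 1] = (4+10+14)/3 = 28/3.
E[Z | machine 2] = (1+3+4)/3 = 8/3.
E[Z | machine 3] = (4+6+8+9)/4 = 27/4.
E[Z | machine 4] = (5+7+9+10+11)/5 = 42/5.
By the law of total expectation,
E[Z] = (1/16)·(28/3) + (3/8)·(8/3) + (1/4)·(27/4) + (5/16)·(42/5) = 283/48.

283/48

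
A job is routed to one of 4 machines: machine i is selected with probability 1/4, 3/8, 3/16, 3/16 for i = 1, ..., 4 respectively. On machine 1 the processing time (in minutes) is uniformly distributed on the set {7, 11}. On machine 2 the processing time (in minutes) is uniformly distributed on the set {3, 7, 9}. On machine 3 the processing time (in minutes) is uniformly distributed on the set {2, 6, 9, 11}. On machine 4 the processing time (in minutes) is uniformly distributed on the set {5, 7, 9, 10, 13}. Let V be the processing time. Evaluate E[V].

607/80

E[V | machine 1] = (7+11)/2 = 9.
E[V | machine 2] = (3+7+9)/3 = 19/3.
E[V | machine 3] = (2+6+9+11)/4 = 7.
E[V | machine 4] = (5+7+9+10+13)/5 = 44/5.
By the law of total expectation,
E[V] = (1/4)·(9) + (3/8)·(19/3) + (3/16)·(7) + (3/16)·(44/5) = 607/80.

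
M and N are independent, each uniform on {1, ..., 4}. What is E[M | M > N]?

P(M > N) = 3/8.
Summing M·P(x,y) over outcomes with M > N gives 5/4.
E[M | M > N] = (5/4) / (3/8) = 10/3.

10/3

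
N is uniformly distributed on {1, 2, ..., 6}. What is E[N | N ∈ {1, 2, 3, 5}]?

11/4

P(N ∈ {1, 2, 3, 5}) = 2/3.
Σ over the event: 1·1/6 + 2·1/6 + 3·1/6 + 5·1/6 = 11/6.
E[N | N ∈ {1, 2, 3, 5}] = (11/6) / (2/3) = 11/4.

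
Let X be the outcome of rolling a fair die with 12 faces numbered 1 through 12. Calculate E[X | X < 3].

Given X < 3, X is equally likely to be any of {1, 2}.
E[X | X < 3] = (1 + 2) / 2 = 3/2.

3/2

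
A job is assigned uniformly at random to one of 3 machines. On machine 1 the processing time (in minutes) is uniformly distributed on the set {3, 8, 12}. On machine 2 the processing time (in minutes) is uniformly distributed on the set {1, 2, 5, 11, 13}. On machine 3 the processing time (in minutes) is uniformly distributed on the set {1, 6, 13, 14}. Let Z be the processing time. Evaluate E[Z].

677/90

E[Z | machine 1] = (3+8+12)/3 = 23/3.
E[Z | machine 2] = (1+2+5+11+13)/5 = 32/5.
E[Z | machine 3] = (1+6+13+14)/4 = 17/2.
By the law of total expectation,
E[Z] = (1/3)·(23/3) + (1/3)·(32/5) + (1/3)·(17/2) = 677/90.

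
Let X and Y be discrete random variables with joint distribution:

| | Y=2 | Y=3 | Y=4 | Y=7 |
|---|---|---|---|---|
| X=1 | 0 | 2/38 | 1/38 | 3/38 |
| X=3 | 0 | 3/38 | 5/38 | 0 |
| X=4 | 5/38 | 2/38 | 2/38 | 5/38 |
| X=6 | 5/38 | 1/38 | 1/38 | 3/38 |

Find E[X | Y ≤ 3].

P(Y ≤ 3) = 9/19.
Σ X·P over the event = 1·(2/38) + 3·(3/38) + 4·(5/38) + 4·(2/38) + 6·(5/38) + 6·(1/38) = 75/38.
E[X | Y ≤ 3] = (75/38) / (9/19) = 25/6.

25/6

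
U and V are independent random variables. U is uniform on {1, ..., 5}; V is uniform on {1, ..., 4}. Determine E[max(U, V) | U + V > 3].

P(U + V > 3) = 17/20.
Summing max(U,V)·P(x,y) over outcomes with U + V > 3 gives 13/4.
E[max(U, V) | U + V > 3] = (13/4) / (17/20) = 65/17.

65/17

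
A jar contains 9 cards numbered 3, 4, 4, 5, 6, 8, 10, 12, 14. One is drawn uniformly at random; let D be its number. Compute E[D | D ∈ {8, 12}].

P(D ∈ {8, 12}) = 2/9.
Σ over the event: 8·1/9 + 12·1/9 = 20/9.
E[D | D ∈ {8, 12}] = (20/9) / (2/9) = 10.

10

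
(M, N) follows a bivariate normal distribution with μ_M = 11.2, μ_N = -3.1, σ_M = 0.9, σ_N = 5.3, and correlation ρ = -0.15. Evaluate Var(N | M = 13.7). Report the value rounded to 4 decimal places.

27.4580

The conditional variance in a bivariate normal is σ_N²(1 − ρ²), independent of x.
Var(N | M=13.7) = (5.3)²·(1 − (-0.15)²) = 28.09·0.9775 = 27.4580.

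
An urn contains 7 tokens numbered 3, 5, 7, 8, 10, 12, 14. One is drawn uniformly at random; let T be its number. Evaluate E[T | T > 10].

P(T > 10) = 2/7.
Σ over the event: 12·1/7 + 14·1/7 = 26/7.
E[T | T > 10] = (26/7) / (2/7) = 13.

13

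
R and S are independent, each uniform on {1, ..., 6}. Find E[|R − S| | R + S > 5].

P(R + S > 5) = 13/18.
Summing |R−S|·P(x,y) over outcomes with R + S > 5 gives 14/9.
E[|R − S| | R + S > 5] = (14/9) / (13/18) = 28/13.

28/13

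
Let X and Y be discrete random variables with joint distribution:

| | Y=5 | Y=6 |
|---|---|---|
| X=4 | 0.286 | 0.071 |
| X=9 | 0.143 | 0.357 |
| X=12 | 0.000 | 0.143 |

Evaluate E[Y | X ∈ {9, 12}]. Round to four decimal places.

5.7776

P(X ∈ {9, 12}) = 0.643.
Summing Y·P(X=x,Y=y) over the conditioning event gives 3.715.
E[Y | X ∈ {9, 12}] = (3.715) / (0.643) = 5.7776.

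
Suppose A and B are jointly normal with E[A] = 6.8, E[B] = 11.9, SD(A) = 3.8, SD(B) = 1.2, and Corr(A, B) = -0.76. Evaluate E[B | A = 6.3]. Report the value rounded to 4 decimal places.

The regression of B on A has slope ρ·σ_B/σ_A and passes through (μ_A, μ_B).
E[B | A=6.3] = 11.9 + (-0.76)·(1.2/3.8)·(6.3 − (6.8)) = 11.9 + (-0.24)·(-0.5) = 12.0200.

12.0200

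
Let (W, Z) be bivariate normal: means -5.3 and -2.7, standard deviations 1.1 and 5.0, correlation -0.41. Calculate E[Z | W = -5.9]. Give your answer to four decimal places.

For a bivariate normal, E[Z | W=x] = μ_Z + ρ·(σ_Z/σ_W)·(x − μ_W).
E[Z | W=-5.9] = -2.7 + (-0.41)·(5.0/1.1)·(-5.9 − (-5.3)) = -2.7 + (-1.8636)·(-0.6) = -1.5818.

-1.5818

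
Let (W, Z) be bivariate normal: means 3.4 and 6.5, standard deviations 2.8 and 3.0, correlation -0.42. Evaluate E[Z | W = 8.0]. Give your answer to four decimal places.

For a bivariate normal, E[Z | W=x] = μ_Z + ρ·(σ_Z/σ_W)·(x − μ_W).
E[Z | W=8.0] = 6.5 + (-0.42)·(3.0/2.8)·(8.0 − (3.4)) = 6.5 + (-0.45)·(4.6) = 4.4300.

4.4300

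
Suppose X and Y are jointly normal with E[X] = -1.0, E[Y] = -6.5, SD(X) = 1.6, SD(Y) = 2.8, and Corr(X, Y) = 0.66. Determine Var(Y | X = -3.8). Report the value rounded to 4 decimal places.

4.4249

The conditional variance in a bivariate normal is σ_Y²(1 − ρ²), independent of x.
Var(Y | X=-3.8) = (2.8)²·(1 − (0.66)²) = 7.84·0.5644 = 4.4249.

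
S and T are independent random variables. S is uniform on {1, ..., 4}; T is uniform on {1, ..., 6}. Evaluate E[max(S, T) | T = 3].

13/4

P(T = 3) = 1/6.
Summing max(S,T)·P(x,y) over outcomes with T = 3 gives 13/24.
E[max(S, T) | T = 3] = (13/24) / (1/6) = 13/4.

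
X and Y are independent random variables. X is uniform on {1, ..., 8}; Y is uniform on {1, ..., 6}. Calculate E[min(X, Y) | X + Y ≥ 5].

P(X + Y ≥ 5) = 7/8.
Summing min(X,Y)·P(x,y) over outcomes with X + Y ≥ 5 gives 21/8.
E[min(X, Y) | X + Y ≥ 5] = (21/8) / (7/8) = 3.

3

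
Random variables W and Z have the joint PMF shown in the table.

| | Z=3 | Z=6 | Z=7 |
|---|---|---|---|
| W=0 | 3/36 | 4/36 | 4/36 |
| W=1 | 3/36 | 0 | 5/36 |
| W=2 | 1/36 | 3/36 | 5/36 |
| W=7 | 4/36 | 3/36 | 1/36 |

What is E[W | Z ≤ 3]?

P(Z ≤ 3) = 11/36.
Σ W·P over the event = 0·(3/36) + 1·(3/36) + 2·(1/36) + 7·(4/36) = 11/12.
E[W | Z ≤ 3] = (11/12) / (11/36) = 3.

3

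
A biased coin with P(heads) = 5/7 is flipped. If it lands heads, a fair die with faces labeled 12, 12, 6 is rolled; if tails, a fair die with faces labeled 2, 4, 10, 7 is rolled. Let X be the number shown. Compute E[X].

E[X | heads] = (12+12+6)/3 = 10.
E[X | tails] = (2+4+10+7)/4 = 23/4.
By the law of total expectation,
E[X] = (5/7)·(10) + (2/7)·(23/4) = 123/14.

123/14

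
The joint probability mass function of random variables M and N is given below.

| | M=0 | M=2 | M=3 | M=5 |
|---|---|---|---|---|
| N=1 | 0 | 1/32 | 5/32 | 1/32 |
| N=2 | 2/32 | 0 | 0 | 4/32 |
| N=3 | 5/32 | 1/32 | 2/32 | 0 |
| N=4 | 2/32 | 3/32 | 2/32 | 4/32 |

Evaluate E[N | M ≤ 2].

43/14

P(M ≤ 2) = 7/16.
Σ N·P over the event = 2·(2/32) + 3·(5/32) + 4·(2/32) + 1·(1/32) + 3·(1/32) + 4·(3/32) = 43/32.
E[N | M ≤ 2] = (43/32) / (7/16) = 43/14.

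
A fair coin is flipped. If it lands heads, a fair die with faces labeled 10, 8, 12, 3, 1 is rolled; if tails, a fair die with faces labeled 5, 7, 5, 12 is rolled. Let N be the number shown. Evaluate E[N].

E[N | heads] = (10+8+12+3+1)/5 = 34/5.
E[N | tails] = (5+7+5+12)/4 = 29/4.
E[N] = (1/2)·(34/5) + (1/2)·(29/4) = 281/40.

281/40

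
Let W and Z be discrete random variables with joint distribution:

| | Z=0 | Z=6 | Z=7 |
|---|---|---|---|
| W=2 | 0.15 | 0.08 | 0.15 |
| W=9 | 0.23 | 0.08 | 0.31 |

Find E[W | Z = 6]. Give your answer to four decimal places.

P(Z = 6) = 0.16.
Σ W·P over the event = 2·(0.08) + 9·(0.08) = 0.88.
E[W | Z = 6] = (0.88) / (0.16) = 5.5000.

5.5000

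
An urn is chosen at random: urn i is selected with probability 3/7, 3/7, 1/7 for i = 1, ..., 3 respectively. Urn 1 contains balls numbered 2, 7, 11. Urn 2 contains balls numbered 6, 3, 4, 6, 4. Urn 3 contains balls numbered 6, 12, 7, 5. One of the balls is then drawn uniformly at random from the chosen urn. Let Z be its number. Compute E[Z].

59/10

E[Z | urn 1] = (2+7+11)/3 = 20/3.
E[Z | urn 2] = (6+3+4+6+4)/5 = 23/5.
E[Z | urn 3] = (6+12+7+5)/4 = 15/2.
E[Z] = (3/7)·(20/3) + (3/7)·(23/5) + (1/7)·(15/2) = 59/10.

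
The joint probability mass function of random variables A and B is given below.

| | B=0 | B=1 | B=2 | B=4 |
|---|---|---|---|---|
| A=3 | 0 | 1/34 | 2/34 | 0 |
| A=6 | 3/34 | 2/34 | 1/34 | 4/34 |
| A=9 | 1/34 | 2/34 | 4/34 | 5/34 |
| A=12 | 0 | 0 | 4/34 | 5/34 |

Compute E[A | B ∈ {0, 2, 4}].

252/29

P(B ∈ {0, 2, 4}) = 29/34.
Summing A·P(A=x,B=y) over the conditioning event gives 126/17.
E[A | B ∈ {0, 2, 4}] = (126/17) / (29/34) = 252/29.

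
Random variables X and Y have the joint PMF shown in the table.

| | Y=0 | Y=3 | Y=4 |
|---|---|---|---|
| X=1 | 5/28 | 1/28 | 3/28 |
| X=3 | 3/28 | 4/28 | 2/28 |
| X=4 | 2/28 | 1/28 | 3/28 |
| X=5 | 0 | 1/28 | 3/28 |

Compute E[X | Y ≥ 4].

P(Y ≥ 4) = 11/28.
Σ X·P over the event = 1·(3/28) + 3·(2/28) + 4·(3/28) + 5·(3/28) = 9/7.
E[X | Y ≥ 4] = (9/7) / (11/28) = 36/11.

36/11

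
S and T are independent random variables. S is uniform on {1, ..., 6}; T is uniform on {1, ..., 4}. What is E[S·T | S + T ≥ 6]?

P(S + T ≥ 6) = 7/12.
Summing ST·P(x,y) over outcomes with S + T ≥ 6 gives 175/24.
E[S·T | S + T ≥ 6] = (175/24) / (7/12) = 25/2.

25/2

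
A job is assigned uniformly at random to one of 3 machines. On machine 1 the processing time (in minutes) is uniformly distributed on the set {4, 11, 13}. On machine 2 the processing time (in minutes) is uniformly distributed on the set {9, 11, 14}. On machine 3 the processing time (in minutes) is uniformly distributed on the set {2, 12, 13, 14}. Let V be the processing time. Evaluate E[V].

E[V | machine 1] = (4+11+13)/3 = 28/3.
E[V | machine 2] = (9+11+14)/3 = 34/3.
E[V | machine 3] = (2+12+13+14)/4 = 41/4.
By the law of total expectation,
E[V] = (1/3)·(28/3) + (1/3)·(34/3) + (1/3)·(41/4) = 371/36.

371/36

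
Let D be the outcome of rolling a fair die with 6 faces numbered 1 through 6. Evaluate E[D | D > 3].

5

Given D > 3, D is equally likely to be any of {4, 5, 6}.
E[D | D > 3] = (4 + 5 + 6) / 3 = 5.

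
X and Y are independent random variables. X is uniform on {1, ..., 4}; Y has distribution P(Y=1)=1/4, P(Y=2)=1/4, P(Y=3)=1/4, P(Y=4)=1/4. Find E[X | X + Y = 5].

5/2

P(X + Y = 5) = 1/4.
Summing X·P(x,y) over outcomes with X + Y = 5 gives 5/8.
E[X | X + Y = 5] = (5/8) / (1/4) = 5/2.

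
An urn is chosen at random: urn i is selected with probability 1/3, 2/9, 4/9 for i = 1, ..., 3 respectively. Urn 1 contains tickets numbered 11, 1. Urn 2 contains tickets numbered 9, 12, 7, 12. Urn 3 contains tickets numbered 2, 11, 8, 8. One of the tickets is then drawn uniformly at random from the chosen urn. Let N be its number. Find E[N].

E[N | urn 1] = (11+1)/2 = 6.
E[N | urn 2] = (9+12+7+12)/4 = 10.
E[N | urn 3] = (2+11+8+8)/4 = 29/4.
By the law of total expectation,
E[N] = (1/3)·(6) + (2/9)·(10) + (4/9)·(29/4) = 67/9.

67/9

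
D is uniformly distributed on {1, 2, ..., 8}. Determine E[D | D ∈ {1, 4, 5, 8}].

9/2

P(D ∈ {1, 4, 5, 8}) = 1/2.
Σ over the event: 1·1/8 + 4·1/8 + 5·1/8 + 8·1/8 = 9/4.
E[D | D ∈ {1, 4, 5, 8}] = (9/4) / (1/2) = 9/2.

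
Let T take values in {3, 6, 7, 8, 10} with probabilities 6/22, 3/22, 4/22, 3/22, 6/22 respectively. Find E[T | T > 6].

112/13

P(T > 6) = 13/22.
Σ over the event: 7·2/11 + 8·3/22 + 10·3/11 = 56/11.
E[T | T > 6] = (56/11) / (13/22) = 112/13.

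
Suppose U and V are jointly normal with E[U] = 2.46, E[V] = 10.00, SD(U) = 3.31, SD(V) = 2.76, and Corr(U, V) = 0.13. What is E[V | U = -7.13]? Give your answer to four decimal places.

8.9605

E[V | U=x] = μ_V + ρ(σ_V/σ_U)(x − μ_U) for jointly normal variables.
E[V | U=-7.13] = 10.00 + (0.13)·(2.76/3.31)·(-7.13 − (2.46)) = 10.00 + (0.108399)·(-9.59) = 8.9605.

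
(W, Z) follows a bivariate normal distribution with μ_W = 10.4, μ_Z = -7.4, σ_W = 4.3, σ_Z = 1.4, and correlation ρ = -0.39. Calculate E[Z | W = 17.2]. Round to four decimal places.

E[Z | W=x] = μ_Z + ρ(σ_Z/σ_W)(x − μ_W) for jointly normal variables.
E[Z | W=17.2] = -7.4 + (-0.39)·(1.4/4.3)·(17.2 − (10.4)) = -7.4 + (-0.126977)·(6.8) = -8.2634.

-8.2634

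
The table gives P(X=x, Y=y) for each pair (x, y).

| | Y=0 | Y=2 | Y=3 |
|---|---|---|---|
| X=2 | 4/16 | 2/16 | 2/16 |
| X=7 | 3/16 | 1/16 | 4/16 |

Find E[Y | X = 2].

P(X = 2) = 1/2.
Σ Y·P over the event = 0·(4/16) + 2·(2/16) + 3·(2/16) = 5/8.
E[Y | X = 2] = (5/8) / (1/2) = 5/4.

5/4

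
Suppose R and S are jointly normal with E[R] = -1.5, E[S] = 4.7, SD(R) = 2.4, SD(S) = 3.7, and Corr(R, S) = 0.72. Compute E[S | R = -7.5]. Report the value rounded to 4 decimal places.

E[S | R=x] = μ_S + ρ(σ_S/σ_R)(x − μ_R) for jointly normal variables.
E[S | R=-7.5] = 4.7 + (0.72)·(3.7/2.4)·(-7.5 − (-1.5)) = 4.7 + (1.11)·(-6) = -1.9600.

-1.9600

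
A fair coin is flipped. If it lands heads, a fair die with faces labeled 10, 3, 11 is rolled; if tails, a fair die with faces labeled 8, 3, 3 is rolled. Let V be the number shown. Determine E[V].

19/3

E[V | heads] = (10+3+11)/3 = 8.
E[V | tails] = (8+3+3)/3 = 14/3.
E[V] = (1/2)·(8) + (1/2)·(14/3) = 19/3.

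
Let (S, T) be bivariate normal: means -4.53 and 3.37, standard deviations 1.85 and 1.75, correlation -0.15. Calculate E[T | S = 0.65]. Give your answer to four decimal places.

2.6350

E[T | S=x] = μ_T + ρ(σ_T/σ_S)(x − μ_S) for jointly normal variables.
E[T | S=0.65] = 3.37 + (-0.15)·(1.75/1.85)·(0.65 − (-4.53)) = 3.37 + (-0.14189)·(5.18) = 2.6350.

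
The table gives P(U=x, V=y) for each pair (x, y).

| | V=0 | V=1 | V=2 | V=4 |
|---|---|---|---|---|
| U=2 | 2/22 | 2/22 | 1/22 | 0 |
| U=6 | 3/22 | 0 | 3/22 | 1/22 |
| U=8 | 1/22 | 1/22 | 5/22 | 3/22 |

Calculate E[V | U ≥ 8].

P(U ≥ 8) = 5/11.
Σ V·P over the event = 0·(1/22) + 1·(1/22) + 2·(5/22) + 4·(3/22) = 23/22.
E[V | U ≥ 8] = (23/22) / (5/11) = 23/10.

23/10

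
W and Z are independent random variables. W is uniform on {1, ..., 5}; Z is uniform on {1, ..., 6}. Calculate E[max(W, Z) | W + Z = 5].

Outcomes with W + Z = 5: (1,4), (2,3), (3,2), (4,1), each with probability 1/30.
E[max(W, Z) | W + Z = 5] = (4 + 3 + 3 + 4) / 4 = 7/2.

7/2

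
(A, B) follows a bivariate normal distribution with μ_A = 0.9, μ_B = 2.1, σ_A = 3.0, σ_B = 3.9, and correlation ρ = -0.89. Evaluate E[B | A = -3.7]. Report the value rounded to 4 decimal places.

7.4222

E[B | A=x] = μ_B + ρ(σ_B/σ_A)(x − μ_A) for jointly normal variables.
E[B | A=-3.7] = 2.1 + (-0.89)·(3.9/3.0)·(-3.7 − (0.9)) = 2.1 + (-1.157)·(-4.6) = 7.4222.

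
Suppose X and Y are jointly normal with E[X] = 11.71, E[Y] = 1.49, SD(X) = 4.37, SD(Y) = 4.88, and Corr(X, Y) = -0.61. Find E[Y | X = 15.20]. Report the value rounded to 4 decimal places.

-0.8874

For a bivariate normal, E[Y | X=x] = μ_Y + ρ·(σ_Y/σ_X)·(x − μ_X).
E[Y | X=15.20] = 1.49 + (-0.61)·(4.88/4.37)·(15.20 − (11.71)) = 1.49 + (-0.68119)·(3.49) = -0.8874.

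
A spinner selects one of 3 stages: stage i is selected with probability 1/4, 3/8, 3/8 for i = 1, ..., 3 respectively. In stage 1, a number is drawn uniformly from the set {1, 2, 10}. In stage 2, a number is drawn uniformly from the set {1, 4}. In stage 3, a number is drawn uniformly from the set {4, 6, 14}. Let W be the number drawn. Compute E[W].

E[W | stage 1] = (1+2+10)/3 = 13/3.
E[W | stage 2] = (1+4)/2 = 5/2.
E[W | stage 3] = (4+6+14)/3 = 8.
E[W] = (1/4)·(13/3) + (3/8)·(5/2) + (3/8)·(8) = 241/48.

241/48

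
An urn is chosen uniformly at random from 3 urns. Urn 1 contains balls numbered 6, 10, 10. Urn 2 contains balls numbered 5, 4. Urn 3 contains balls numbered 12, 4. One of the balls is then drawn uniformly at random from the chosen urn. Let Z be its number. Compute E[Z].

E[Z | urn 1] = (6+10+10)/3 = 26/3.
E[Z | urn 2] = (5+4)/2 = 9/2.
E[Z | urn 3] = (12+4)/2 = 8.
E[Z] = (1/3)·(26/3) + (1/3)·(9/2) + (1/3)·(8) = 127/18.

127/18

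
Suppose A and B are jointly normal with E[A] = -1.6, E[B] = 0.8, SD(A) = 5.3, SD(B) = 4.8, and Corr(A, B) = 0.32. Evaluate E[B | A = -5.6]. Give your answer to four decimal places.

E[B | A=x] = μ_B + ρ(σ_B/σ_A)(x − μ_A) for jointly normal variables.
E[B | A=-5.6] = 0.8 + (0.32)·(4.8/5.3)·(-5.6 − (-1.6)) = 0.8 + (0.28981)·(-4) = -0.3592.

-0.3592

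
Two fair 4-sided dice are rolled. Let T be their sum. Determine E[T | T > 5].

P(T > 5) = 3/8.
Σ over the event: 6·3/16 + 7·1/8 + 8·1/16 = 5/2.
E[T | T > 5] = (5/2) / (3/8) = 20/3.

20/3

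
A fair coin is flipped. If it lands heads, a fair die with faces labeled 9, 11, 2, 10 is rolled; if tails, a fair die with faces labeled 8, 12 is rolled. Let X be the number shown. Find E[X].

9

E[X | heads] = (9+11+2+10)/4 = 8.
E[X | tails] = (8+12)/2 = 10.
By the law of total expectation,
E[X] = (1/2)·(8) + (1/2)·(10) = 9.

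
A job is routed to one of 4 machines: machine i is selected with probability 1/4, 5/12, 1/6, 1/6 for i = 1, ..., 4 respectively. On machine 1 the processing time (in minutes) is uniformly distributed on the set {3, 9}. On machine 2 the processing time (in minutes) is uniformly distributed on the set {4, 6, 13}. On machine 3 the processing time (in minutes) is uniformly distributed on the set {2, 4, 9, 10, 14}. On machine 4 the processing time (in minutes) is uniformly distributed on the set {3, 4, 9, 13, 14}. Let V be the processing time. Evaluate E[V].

E[V | machine 1] = (3+9)/2 = 6.
E[V | machine 2] = (4+6+13)/3 = 23/3.
E[V | machine 3] = (2+4+9+10+14)/5 = 39/5.
E[V | machine 4] = (3+4+9+13+14)/5 = 43/5.
E[V] = (1/4)·(6) + (5/12)·(23/3) + (1/6)·(39/5) + (1/6)·(43/5) = 1337/180.

1337/180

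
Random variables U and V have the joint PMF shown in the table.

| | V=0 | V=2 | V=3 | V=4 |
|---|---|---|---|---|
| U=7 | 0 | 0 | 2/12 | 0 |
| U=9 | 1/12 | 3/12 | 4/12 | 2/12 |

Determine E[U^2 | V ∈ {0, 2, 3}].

P(V ∈ {0, 2, 3}) = 5/6.
Σ U^2·P over the event = 49·(2/12) + 81·(1/12) + 81·(3/12) + 81·(4/12) = 373/6.
E[U^2 | V ∈ {0, 2, 3}] = (373/6) / (5/6) = 373/5.

373/5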